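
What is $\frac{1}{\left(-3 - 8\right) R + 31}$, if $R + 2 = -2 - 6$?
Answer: $\frac{1}{141} \approx 0.0070922$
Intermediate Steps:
$R = -10$ ($R = -2 - 8 = -10$)
$\frac{1}{\left(-3 - 8\right) R + 31} = \frac{1}{\left(-3 - 8\right) \left(-10\right) + 31} = \frac{1}{\left(-11\right) \left(-10\right) + 31} = \frac{1}{110 + 31} = \frac{1}{141}$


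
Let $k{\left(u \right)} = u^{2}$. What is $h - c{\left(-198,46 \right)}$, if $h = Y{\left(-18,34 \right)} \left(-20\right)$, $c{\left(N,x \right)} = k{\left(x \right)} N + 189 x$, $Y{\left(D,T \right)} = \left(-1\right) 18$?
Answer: $410634$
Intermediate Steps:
$Y{\left(D,T \right)} = -18$
$c{\left(N,x \right)} = 189 x + N x^{2}$ ($c{\left(N,x \right)} = x^{2} N + 189 x = N x^{2} + 189 x = 189 x + N x^{2}$)
$h = 360$ ($h = \left(-18\right) \left(-20\right) = 360$)
$h - c{\left(-198,46 \right)} = 360 - 46 \left(189 - 9108\right) = 360 - 46 \left(-8919\right) = 360 - -410274 = 360 + 410274 = 410634$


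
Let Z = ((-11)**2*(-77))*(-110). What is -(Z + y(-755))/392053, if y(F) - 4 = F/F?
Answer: -1024875/392053 ≈ -2.6141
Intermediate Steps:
Z = 1024870 (Z = (121*(-77))*(-110) = -9317*(-110) = 1024870)
y(F) = 5 (y(F) = 4 + F/F = 4 + 1 = 5)
-(Z + y(-755))/392053 = -(1024870 + 5)/392053 = -1*1024875*(1/392053) = -1024875*1/392053 = -1024875/392053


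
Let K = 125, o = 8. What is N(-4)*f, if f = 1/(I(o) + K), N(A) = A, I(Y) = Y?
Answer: -4/133 ≈ -0.030075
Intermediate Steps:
f = 1/133 (f = 1/(8 + 125) = 1/133 ≈ 0.0075188)
N(-4)*f = -4*1/133 = -4/133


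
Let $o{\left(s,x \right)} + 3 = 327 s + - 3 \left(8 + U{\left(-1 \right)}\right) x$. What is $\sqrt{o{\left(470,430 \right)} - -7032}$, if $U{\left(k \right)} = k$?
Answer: $\sqrt{151689} \approx 389.47$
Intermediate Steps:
$o{\left(s,x \right)} = -3 - 21 x + 327 s$ ($o{\left(s,x \right)} = -3 + \left(327 s + - 3 \left(8 - 1\right) x\right) = -3 + \left(327 s + \left(-3\right) 7 x\right) = -3 + \left(327 s - 21 x\right) = -3 + \left(- 21 x + 327 s\right) = -3 - 21 x + 327 s$)
$\sqrt{o{\left(470,430 \right)} - -7032} = \sqrt{\left(-3 - 9030 + 327 \cdot 470\right) - -7032} = \sqrt{\left(-3 - 9030 + 153690\right) + \left(-184981 + 192013\right)} = \sqrt{144657 + 7032} = \sqrt{151689}$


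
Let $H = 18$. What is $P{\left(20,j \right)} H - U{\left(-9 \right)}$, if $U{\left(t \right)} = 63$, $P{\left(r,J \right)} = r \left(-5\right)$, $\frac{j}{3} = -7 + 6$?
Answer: $-1863$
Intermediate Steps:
$j = -3$ ($j = 3 \left(-7 + 6\right) = 3 \left(-1\right) = -3$)
$P{\left(r,J \right)} = - 5 r$
$P{\left(20,j \right)} H - U{\left(-9 \right)} = \left(-5\right) 20 \cdot 18 - 63 = \left(-100\right) 18 - 63 = -1800 - 63 = -1863$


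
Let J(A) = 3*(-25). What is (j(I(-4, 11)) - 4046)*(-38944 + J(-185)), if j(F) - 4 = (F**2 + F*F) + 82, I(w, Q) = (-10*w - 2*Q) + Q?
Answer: 88885282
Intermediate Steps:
J(A) = -75
I(w, Q) = -Q - 10*w
j(F) = 86 + 2*F**2 (j(F) = 4 + ((F**2 + F*F) + 82) = 4 + ((F**2 + F**2) + 82) = 4 + (2*F**2 + 82) = 4 + (82 + 2*F**2) = 86 + 2*F**2)
(j(I(-4, 11)) - 4046)*(-38944 + J(-185)) = ((86 + 2*(-1*11 - 10*(-4))**2) - 4046)*(-38944 - 75) = ((86 + 2*(-11 + 40)**2) - 4046)*(-39019) = ((86 + 2*29**2) - 4046)*(-39019) = ((86 + 2*841) - 4046)*(-39019) = ((86 + 1682) - 4046)*(-39019) = (1768 - 4046)*(-39019) = -2278*(-39019) = 88885282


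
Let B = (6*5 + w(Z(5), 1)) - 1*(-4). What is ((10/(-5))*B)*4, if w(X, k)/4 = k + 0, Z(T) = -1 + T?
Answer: -304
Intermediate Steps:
w(X, k) = 4*k (w(X, k) = 4*(k + 0) = 4*k)
B = 38 (B = (6*5 + 4*1) - 1*(-4) = (30 + 4) + 4 = 34 + 4 = 38)
((10/(-5))*B)*4 = ((10/(-5))*38)*4 = ((10*(-⅕))*38)*4 = -2*38*4 = -76*4 = -304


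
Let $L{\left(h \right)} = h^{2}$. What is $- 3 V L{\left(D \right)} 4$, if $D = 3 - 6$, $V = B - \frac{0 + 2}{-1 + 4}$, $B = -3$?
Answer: $396$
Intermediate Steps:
$V = - \frac{11}{3}$ ($V = -3 - \frac{0 + 2}{-1 + 4} = -3 - \frac{2}{3} = - \frac{11}{3} \approx -3.6667$)
$D = -3$ ($D = 3 - 6 = -3$)
$- 3 V L{\left(D \right)} 4 = \left(-3\right) \left(- \frac{11}{3}\right) \left(-3\right)^{2} \cdot 4 = 11 \cdot 9 \cdot 4 = 11 \cdot 36 = 396$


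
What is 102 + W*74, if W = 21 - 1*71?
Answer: -3598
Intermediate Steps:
W = -50 (W = 21 - 71 = -50)
102 + W*74 = 102 - 50*74 = 102 - 3700 = -3598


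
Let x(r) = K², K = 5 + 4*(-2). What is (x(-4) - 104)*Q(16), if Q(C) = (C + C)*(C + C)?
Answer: -97280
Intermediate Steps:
K = -3 (K = 5 - 8 = -3)
x(r) = 9 (x(r) = (-3)² = 9)
Q(C) = 4*C² (Q(C) = (2*C)*(2*C) = 4*C²)
(x(-4) - 104)*Q(16) = (9 - 104)*(4*16²) = -380*256 = -95*1024 = -97280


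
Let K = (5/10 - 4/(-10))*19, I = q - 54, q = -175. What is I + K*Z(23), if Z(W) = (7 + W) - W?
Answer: -1093/10 ≈ -109.30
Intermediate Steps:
Z(W) = 7
I = -229 (I = -175 - 54 = -229)
K = 171/10 (K = (5*(1/10) - 4*(-1/10))*19 = (1/2 + 2/5)*19 = (9/10)*19 = 171/10 ≈ 17.100)
I + K*Z(23) = -229 + (171/10)*7 = -229 + 1197/10 = -1093/10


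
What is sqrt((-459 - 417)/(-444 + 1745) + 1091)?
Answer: sqrt(1845488015)/1301 ≈ 33.020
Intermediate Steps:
sqrt((-459 - 417)/(-444 + 1745) + 1091) = sqrt(-876/1301 + 1091) = sqrt(1418515/1301) = sqrt(1845488015)/1301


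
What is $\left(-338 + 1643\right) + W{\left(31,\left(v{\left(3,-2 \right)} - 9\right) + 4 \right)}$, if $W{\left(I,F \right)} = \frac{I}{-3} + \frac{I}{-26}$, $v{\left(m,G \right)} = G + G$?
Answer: $\frac{100891}{78} \approx 1293.5$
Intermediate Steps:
$v{\left(m,G \right)} = 2 G$
$W{\left(I,F \right)} = - \frac{29 I}{78}$ ($W{\left(I,F \right)} = I \left(- \frac{1}{3}\right) + I \left(- \frac{1}{26}\right) = - \frac{I}{3} - \frac{I}{26} = - \frac{29 I}{78}$)
$\left(-338 + 1643\right) + W{\left(31,\left(v{\left(3,-2 \right)} - 9\right) + 4 \right)} = \left(-338 + 1643\right) - \frac{899}{78} = 1305 - \frac{899}{78} = \frac{100891}{78}$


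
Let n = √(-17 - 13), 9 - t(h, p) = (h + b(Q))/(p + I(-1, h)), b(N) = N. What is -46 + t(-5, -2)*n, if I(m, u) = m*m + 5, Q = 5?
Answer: -46 + 9*I*√30 ≈ -46.0 + 49.295*I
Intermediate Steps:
I(m, u) = 5 + m² (I(m, u) = m² + 5 = 5 + m²)
t(h, p) = 9 - (5 + h)/(6 + p) (t(h, p) = 9 - (h + 5)/(p + (5 + (-1)²)) = 9 - (5 + h)/(p + (5 + 1)) = 9 - (5 + h)/(p + 6) = 9 - (5 + h)/(6 + p))
n = I*√30 (n = √(-30) = I*√30 ≈ 5.4772*I)
-46 + t(-5, -2)*n = -46 + ((49 - 1*(-5) + 9*(-2))/(6 - 2))*(I*√30) = -46 + ((49 + 5 - 18)/4)*(I*√30) = -46 + ((¼)*36)*(I*√30) = -46 + 9*(I*√30) = -46 + 9*I*√30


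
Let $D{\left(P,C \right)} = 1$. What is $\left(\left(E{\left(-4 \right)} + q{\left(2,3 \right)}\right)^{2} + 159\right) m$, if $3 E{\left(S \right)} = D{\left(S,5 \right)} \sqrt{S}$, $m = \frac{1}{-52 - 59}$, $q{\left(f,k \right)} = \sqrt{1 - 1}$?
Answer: $- \frac{1427}{999} \approx -1.4284$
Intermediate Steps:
$q{\left(f,k \right)} = 0$ ($q{\left(f,k \right)} = \sqrt{0} = 0$)
$m = - \frac{1}{111}$ ($m = \frac{1}{-111} = - \frac{1}{111} \approx -0.009009$)
$E{\left(S \right)} = \frac{\sqrt{S}}{3}$ ($E{\left(S \right)} = \frac{1 \sqrt{S}}{3} = \frac{\sqrt{S}}{3}$)
$\left(\left(E{\left(-4 \right)} + q{\left(2,3 \right)}\right)^{2} + 159\right) m = \left(\left(\frac{\sqrt{-4}}{3} + 0\right)^{2} + 159\right) \left(- \frac{1}{111}\right) = \left(\left(\frac{2 i}{3} + 0\right)^{2} + 159\right) \left(- \frac{1}{111}\right) = \left(\left(\frac{2 i}{3}\right)^{2} + 159\right) \left(- \frac{1}{111}\right) = \left(- \frac{4}{9} + 159\right) \left(- \frac{1}{111}\right) = \frac{1427}{9} \left(- \frac{1}{111}\right) = - \frac{1427}{999}$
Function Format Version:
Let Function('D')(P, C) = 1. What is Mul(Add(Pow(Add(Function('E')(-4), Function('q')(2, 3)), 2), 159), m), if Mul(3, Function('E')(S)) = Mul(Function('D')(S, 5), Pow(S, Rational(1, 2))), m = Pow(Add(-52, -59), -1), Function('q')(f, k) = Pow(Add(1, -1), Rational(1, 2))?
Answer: Rational(-1427, 999) ≈ -1.4284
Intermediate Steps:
Function('q')(f, k) = 0 (Function('q')(f, k) = Pow(0, Rational(1, 2)) = 0)
m = Rational(-1, 111) (m = Pow(-111, -1) = Rational(-1, 111) ≈ -0.0090090)
Function('E')(S) = Mul(Rational(1, 3), Pow(S, Rational(1, 2))) (Function('E')(S) = Mul(Rational(1, 3), Mul(1, Pow(S, Rational(1, 2)))) = Mul(Rational(1, 3), Pow(S, Rational(1, 2))))
Mul(Add(Pow(Add(Function('E')(-4), Function('q')(2, 3)), 2), 159), m) = Mul(Add(Pow(Add(Mul(Rational(1, 3), Pow(-4, Rational(1, 2))), 0), 2), 159), Rational(-1, 111)) = Mul(Add(Pow(Add(Mul(Rational(1, 3), Mul(2, I)), 0), 2), 159), Rational(-1, 111)) = Mul(Add(Pow(Add(Mul(Rational(2, 3), I), 0), 2), 159), Rational(-1, 111)) = Mul(Add(Pow(Mul(Rational(2, 3), I), 2), 159), Rational(-1, 111)) = Mul(Add(Rational(-4, 9), 159), Rational(-1, 111)) = Mul(Rational(1427, 9), Rational(-1, 111)) = Rational(-1427, 999)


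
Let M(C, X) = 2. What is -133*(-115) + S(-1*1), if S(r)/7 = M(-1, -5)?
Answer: 15309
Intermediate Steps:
S(r) = 14 (S(r) = 7*2 = 14)
-133*(-115) + S(-1*1) = -133*(-115) + 14 = 15295 + 14 = 15309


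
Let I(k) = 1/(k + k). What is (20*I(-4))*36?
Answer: -90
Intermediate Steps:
I(k) = 1/(2*k)
(20*I(-4))*36 = (20*((½)/(-4)))*36 = (20*((½)*(-¼)))*36 = (20*(-⅛))*36 = -5/2*36 = -90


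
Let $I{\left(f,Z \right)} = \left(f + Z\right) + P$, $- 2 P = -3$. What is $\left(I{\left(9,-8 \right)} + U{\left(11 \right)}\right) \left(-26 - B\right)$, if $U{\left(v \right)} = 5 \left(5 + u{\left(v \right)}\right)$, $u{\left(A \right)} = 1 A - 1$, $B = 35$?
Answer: $- \frac{9455}{2} \approx -4727.5$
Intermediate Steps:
$P = \frac{3}{2}$ ($P = \left(- \frac{1}{2}\right) \left(-3\right) = \frac{3}{2} \approx 1.5$)
$u{\left(A \right)} = -1 + A$ ($u{\left(A \right)} = A - 1 = -1 + A$)
$U{\left(v \right)} = 20 + 5 v$ ($U{\left(v \right)} = 5 \left(5 + \left(-1 + v\right)\right) = 5 \left(4 + v\right) = 20 + 5 v$)
$I{\left(f,Z \right)} = \frac{3}{2} + Z + f$ ($I{\left(f,Z \right)} = \left(f + Z\right) + \frac{3}{2} = \left(Z + f\right) + \frac{3}{2} = \frac{3}{2} + Z + f$)
$\left(I{\left(9,-8 \right)} + U{\left(11 \right)}\right) \left(-26 - B\right) = \left(\left(\frac{3}{2} - 8 + 9\right) + \left(20 + 5 \cdot 11\right)\right) \left(-26 - 35\right) = \left(\frac{5}{2} + \left(20 + 55\right)\right) \left(-26 - 35\right) = \left(\frac{5}{2} + 75\right) \left(-61\right) = \frac{155}{2} \left(-61\right) = - \frac{9455}{2}$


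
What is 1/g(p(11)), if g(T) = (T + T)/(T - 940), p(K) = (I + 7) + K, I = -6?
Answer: -116/3 ≈ -38.667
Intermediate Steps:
p(K) = 1 + K (p(K) = (-6 + 7) + K = 1 + K)
g(T) = 2*T/(-940 + T) (g(T) = (2*T)/(-940 + T) = 2*T/(-940 + T))
1/g(p(11)) = 1/(2*(1 + 11)/(-940 + (1 + 11))) = 1/(2*12/(-940 + 12)) = 1/(2*12/(-928)) = 1/(2*12*(-1/928)) = 1/(-3/116) = -116/3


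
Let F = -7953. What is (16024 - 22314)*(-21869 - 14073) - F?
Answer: 226083133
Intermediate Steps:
(16024 - 22314)*(-21869 - 14073) - F = (16024 - 22314)*(-21869 - 14073) - 1*(-7953) = -6290*(-35942) + 7953 = 226075180 + 7953 = 226083133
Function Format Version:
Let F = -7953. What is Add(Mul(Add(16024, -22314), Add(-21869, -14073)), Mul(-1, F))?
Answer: 226083133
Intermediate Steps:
Add(Mul(Add(16024, -22314), Add(-21869, -14073)), Mul(-1, F)) = Add(Mul(Add(16024, -22314), Add(-21869, -14073)), Mul(-1, -7953)) = Add(Mul(-6290, -35942), 7953) = Add(226075180, 7953) = 226083133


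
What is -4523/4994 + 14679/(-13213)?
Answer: -133069325/65985722 ≈ -2.0166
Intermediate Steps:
-4523/4994 + 14679/(-13213) = -4523*1/4994 + 14679*(-1/13213) = -4523/4994 - 14679/13213 = -133069325/65985722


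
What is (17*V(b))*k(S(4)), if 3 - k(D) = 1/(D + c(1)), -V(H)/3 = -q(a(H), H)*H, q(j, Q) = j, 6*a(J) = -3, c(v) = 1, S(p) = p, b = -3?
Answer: 1071/5 ≈ 214.20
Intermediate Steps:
a(J) = -½ (a(J) = (⅙)*(-3) = -½)
V(H) = -3*H/2 (V(H) = -(-3)*(-H/2) = -3*H/2)
k(D) = 3 - 1/(1 + D) (k(D) = 3 - 1/(D + 1) = 3 - 1/(1 + D))
(17*V(b))*k(S(4)) = (17*(-3/2*(-3)))*((2 + 3*4)/(1 + 4)) = (17*(9/2))*((2 + 12)/5) = 153*((⅕)*14)/2 = (153/2)*(14/5) = 1071/5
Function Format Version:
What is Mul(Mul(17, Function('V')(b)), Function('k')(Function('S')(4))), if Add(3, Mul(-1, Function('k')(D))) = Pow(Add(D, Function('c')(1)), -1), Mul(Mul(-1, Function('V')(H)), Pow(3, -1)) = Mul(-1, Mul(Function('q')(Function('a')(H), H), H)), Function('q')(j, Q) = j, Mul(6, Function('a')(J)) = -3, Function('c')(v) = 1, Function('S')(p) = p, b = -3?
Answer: Rational(1071, 5) ≈ 214.20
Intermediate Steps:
Function('a')(J) = Rational(-1, 2) (Function('a')(J) = Mul(Rational(1, 6), -3) = Rational(-1, 2))
Function('V')(H) = Mul(Rational(-3, 2), H) (Function('V')(H) = Mul(-3, Mul(-1, Mul(Rational(-1, 2), H))) = Mul(-3, Mul(Rational(1, 2), H)) = Mul(Rational(-3, 2), H))
Function('k')(D) = Add(3, Mul(-1, Pow(Add(1, D), -1))) (Function('k')(D) = Add(3, Mul(-1, Pow(Add(D, 1), -1))) = Add(3, Mul(-1, Pow(Add(1, D), -1))))
Mul(Mul(17, Function('V')(b)), Function('k')(Function('S')(4))) = Mul(Mul(17, Mul(Rational(-3, 2), -3)), Mul(Pow(Add(1, 4), -1), Add(2, Mul(3, 4)))) = Mul(Mul(17, Rational(9, 2)), Mul(Pow(5, -1), Add(2, 12))) = Mul(Rational(153, 2), Mul(Rational(1, 5), 14)) = Mul(Rational(153, 2), Rational(14, 5)) = Rational(1071, 5)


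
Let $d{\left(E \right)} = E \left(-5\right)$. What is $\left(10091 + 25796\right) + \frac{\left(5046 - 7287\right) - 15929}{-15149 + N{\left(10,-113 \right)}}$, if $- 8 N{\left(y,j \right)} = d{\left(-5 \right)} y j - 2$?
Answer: $\frac{166774157}{4647} \approx 35889.0$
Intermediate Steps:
$d{\left(E \right)} = - 5 E$
$N{\left(y,j \right)} = \frac{1}{4} - \frac{25 j y}{8}$ ($N{\left(y,j \right)} = - \frac{\left(-5\right) \left(-5\right) y j - 2}{8} = - \frac{25 y j - 2}{8} = - \frac{25 j y - 2}{8} = - \frac{-2 + 25 j y}{8} = \frac{1}{4} - \frac{25 j y}{8}$)
$\left(10091 + 25796\right) + \frac{\left(5046 - 7287\right) - 15929}{-15149 + N{\left(10,-113 \right)}} = \left(10091 + 25796\right) + \frac{\left(5046 - 7287\right) - 15929}{-15149 - \left(- \frac{1}{4} - \frac{14125}{4}\right)} = 35887 + \frac{\left(5046 - 7287\right) - 15929}{-15149 + \left(\frac{1}{4} + \frac{14125}{4}\right)} = 35887 + \frac{-2241 - 15929}{-15149 + \frac{7063}{2}} = 35887 - \frac{18170}{- \frac{23235}{2}} = 35887 - - \frac{7268}{4647} = 35887 + \frac{7268}{4647} = \frac{166774157}{4647}$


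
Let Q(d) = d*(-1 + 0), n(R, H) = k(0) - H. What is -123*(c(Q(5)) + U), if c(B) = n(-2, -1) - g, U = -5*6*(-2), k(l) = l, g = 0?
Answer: -7503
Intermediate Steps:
U = 60 (U = -30*(-2) = 60)
n(R, H) = -H (n(R, H) = 0 - H = -H)
Q(d) = -d (Q(d) = d*(-1) = -d)
c(B) = 1 (c(B) = -1*(-1) - 1*0 = 1 + 0 = 1)
-123*(c(Q(5)) + U) = -123*(1 + 60) = -123*61 = -7503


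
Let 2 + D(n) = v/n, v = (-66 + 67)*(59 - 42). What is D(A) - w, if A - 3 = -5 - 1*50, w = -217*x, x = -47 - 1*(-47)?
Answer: -121/52 ≈ -2.3269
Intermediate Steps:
x = 0 (x = -47 + 47 = 0)
w = 0 (w = -217*0 = 0)
A = -52 (A = 3 + (-5 - 1*50) = 3 + (-5 - 50) = 3 - 55 = -52)
v = 17 (v = 1*17 = 17)
D(n) = -2 + 17/n
D(A) - w = (-2 + 17/(-52)) - 1*0 = (-2 + 17*(-1/52)) + 0 = (-2 - 17/52) + 0 = -121/52 + 0 = -121/52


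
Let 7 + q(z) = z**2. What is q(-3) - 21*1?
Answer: -19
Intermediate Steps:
q(z) = -7 + z**2
q(-3) - 21*1 = (-7 + (-3)**2) - 21*1 = (-7 + 9) - 21 = 2 - 21 = -19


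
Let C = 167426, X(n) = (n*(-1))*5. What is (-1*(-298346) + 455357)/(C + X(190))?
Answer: 753703/166476 ≈ 4.5274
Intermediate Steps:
X(n) = -5*n (X(n) = -n*5 = -5*n)
(-1*(-298346) + 455357)/(C + X(190)) = (-1*(-298346) + 455357)/(167426 - 5*190) = (298346 + 455357)/(167426 - 950) = 753703/166476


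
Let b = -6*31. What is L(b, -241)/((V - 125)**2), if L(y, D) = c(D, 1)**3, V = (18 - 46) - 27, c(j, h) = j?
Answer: -13997521/32400 ≈ -432.02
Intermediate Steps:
b = -186
V = -55 (V = -28 - 27 = -55)
L(y, D) = D**3
L(b, -241)/((V - 125)**2) = (-241)**3/((-55 - 125)**2) = -13997521/((-180)**2) = -13997521/32400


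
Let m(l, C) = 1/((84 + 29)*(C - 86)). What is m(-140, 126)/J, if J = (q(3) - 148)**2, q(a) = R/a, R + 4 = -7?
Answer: 9/935753000 ≈ 9.6179e-9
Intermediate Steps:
R = -11 (R = -4 - 7 = -11)
q(a) = -11/a
m(l, C) = 1/(-9718 + 113*C) (m(l, C) = 1/(113*(-86 + C)) = 1/(-9718 + 113*C))
J = 207025/9 (J = (-11/3 - 148)**2 = (-455/3)**2 = 207025/9 ≈ 23003.)
m(-140, 126)/J = (1/(113*(-86 + 126)))/(207025/9) = ((1/113)/40)*(9/207025) = ((1/113)*(1/40))*(9/207025) = (1/4520)*(9/207025) = 9/935753000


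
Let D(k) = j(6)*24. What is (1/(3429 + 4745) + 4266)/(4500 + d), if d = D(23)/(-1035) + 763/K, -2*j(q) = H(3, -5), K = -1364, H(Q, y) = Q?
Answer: 2734876452550/2884554374857 ≈ 0.94811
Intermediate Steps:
j(q) = -3/2 (j(q) = -1/2*3 = -3/2)
D(k) = -36 (D(k) = -3/2*24 = -36)
d = -82289/156860 (d = -36/(-1035) + 763/(-1364) = -36*(-1/1035) + 763*(-1/1364) = 4/115 - 763/1364 = -82289/156860 ≈ -0.52460)
(1/(3429 + 4745) + 4266)/(4500 + d) = (1/(3429 + 4745) + 4266)/(4500 - 82289/156860) = (1/8174 + 4266)/(705787711/156860) = (1/8174 + 4266)*(156860/705787711) = (34870285/8174)*(156860/705787711) = 2734876452550/2884554374857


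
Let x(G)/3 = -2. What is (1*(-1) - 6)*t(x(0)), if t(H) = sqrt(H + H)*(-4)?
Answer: 56*I*sqrt(3) ≈ 96.995*I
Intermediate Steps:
x(G) = -6 (x(G) = 3*(-2) = -6)
t(H) = -4*sqrt(2)*sqrt(H) (t(H) = sqrt(2*H)*(-4) = (sqrt(2)*sqrt(H))*(-4) = -4*sqrt(2)*sqrt(H))
(1*(-1) - 6)*t(x(0)) = (1*(-1) - 6)*(-4*sqrt(2)*sqrt(-6)) = (-1 - 6)*(-4*sqrt(2)*I*sqrt(6)) = -(-56)*I*sqrt(3) = 56*I*sqrt(3)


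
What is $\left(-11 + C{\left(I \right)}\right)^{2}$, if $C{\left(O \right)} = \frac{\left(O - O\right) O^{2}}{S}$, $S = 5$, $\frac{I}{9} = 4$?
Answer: $121$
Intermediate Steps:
$I = 36$ ($I = 9 \cdot 4 = 36$)
$C{\left(O \right)} = 0$ ($C{\left(O \right)} = \frac{\left(O - O\right) O^{2}}{5} = 0 O^{2} \cdot \frac{1}{5} = 0 \cdot \frac{1}{5} = 0$)
$\left(-11 + C{\left(I \right)}\right)^{2} = \left(-11 + 0\right)^{2} = \left(-11\right)^{2} = 121$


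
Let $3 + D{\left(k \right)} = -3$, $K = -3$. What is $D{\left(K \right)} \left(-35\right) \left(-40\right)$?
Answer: $-8400$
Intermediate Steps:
$D{\left(k \right)} = -6$ ($D{\left(k \right)} = -3 - 3 = -6$)
$D{\left(K \right)} \left(-35\right) \left(-40\right) = \left(-6\right) \left(-35\right) \left(-40\right) = 210 \left(-40\right) = -8400$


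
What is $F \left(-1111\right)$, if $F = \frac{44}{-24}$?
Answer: $\frac{12221}{6} \approx 2036.8$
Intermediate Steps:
$F = - \frac{11}{6}$ ($F = 44 \left(- \frac{1}{24}\right) = - \frac{11}{6} \approx -1.8333$)
$F \left(-1111\right) = \left(- \frac{11}{6}\right) \left(-1111\right) = \frac{12221}{6}$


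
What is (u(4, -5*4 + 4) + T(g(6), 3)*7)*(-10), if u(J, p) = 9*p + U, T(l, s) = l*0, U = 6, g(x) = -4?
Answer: 1380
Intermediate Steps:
T(l, s) = 0
u(J, p) = 6 + 9*p (u(J, p) = 9*p + 6 = 6 + 9*p)
(u(4, -5*4 + 4) + T(g(6), 3)*7)*(-10) = ((6 + 9*(-5*4 + 4)) + 0*7)*(-10) = ((6 + 9*(-20 + 4)) + 0)*(-10) = ((6 + 9*(-16)) + 0)*(-10) = ((6 - 144) + 0)*(-10) = (-138 + 0)*(-10) = -138*(-10) = 1380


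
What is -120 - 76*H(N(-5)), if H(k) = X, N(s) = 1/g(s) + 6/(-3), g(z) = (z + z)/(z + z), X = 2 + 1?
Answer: -348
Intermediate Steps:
X = 3
g(z) = 1 (g(z) = (2*z)/((2*z)) = (2*z)*(1/(2*z)) = 1)
N(s) = -1 (N(s) = 1/1 + 6/(-3) = 1*1 + 6*(-⅓) = 1 - 2 = -1)
H(k) = 3
-120 - 76*H(N(-5)) = -120 - 76*3 = -120 - 228 = -348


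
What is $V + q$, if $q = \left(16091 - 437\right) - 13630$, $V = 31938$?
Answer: $33962$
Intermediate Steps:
$q = 2024$ ($q = 15654 - 13630 = 2024$)
$V + q = 31938 + 2024 = 33962$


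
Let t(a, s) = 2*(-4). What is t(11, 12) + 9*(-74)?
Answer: -674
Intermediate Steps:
t(a, s) = -8
t(11, 12) + 9*(-74) = -8 + 9*(-74) = -8 - 666 = -674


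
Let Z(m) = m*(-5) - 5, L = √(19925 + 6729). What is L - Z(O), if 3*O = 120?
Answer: 205 + √26654 ≈ 368.26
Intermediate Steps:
O = 40 (O = (⅓)*120 = 40)
L = √26654 ≈ 163.26
Z(m) = -5 - 5*m (Z(m) = -5*m - 5 = -5 - 5*m)
L - Z(O) = √26654 - (-5 - 5*40) = √26654 - (-5 - 200) = √26654 - 1*(-205) = √26654 + 205 = 205 + √26654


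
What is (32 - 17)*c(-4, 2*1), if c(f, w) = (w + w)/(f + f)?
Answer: -15/2 ≈ -7.5000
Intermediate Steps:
c(f, w) = w/f (c(f, w) = (2*w)/((2*f)) = (2*w)*(1/(2*f)) = w/f)
(32 - 17)*c(-4, 2*1) = (32 - 17)*((2*1)/(-4)) = 15*(2*(-¼)) = 15*(-½) = -15/2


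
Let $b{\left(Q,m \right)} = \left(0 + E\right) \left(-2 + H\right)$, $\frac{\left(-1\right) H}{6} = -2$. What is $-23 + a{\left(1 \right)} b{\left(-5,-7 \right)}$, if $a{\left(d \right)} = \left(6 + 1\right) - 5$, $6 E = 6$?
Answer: $-3$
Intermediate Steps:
$E = 1$ ($E = \frac{1}{6} \cdot 6 = 1$)
$a{\left(d \right)} = 2$ ($a{\left(d \right)} = 7 - 5 = 2$)
$H = 12$ ($H = \left(-6\right) \left(-2\right) = 12$)
$b{\left(Q,m \right)} = 10$ ($b{\left(Q,m \right)} = \left(0 + 1\right) \left(-2 + 12\right) = 1 \cdot 10 = 10$)
$-23 + a{\left(1 \right)} b{\left(-5,-7 \right)} = -23 + 2 \cdot 10 = -23 + 20 = -3$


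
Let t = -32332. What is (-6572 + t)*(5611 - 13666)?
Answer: 313371720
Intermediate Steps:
(-6572 + t)*(5611 - 13666) = (-6572 - 32332)*(5611 - 13666) = -38904*(-8055) = 313371720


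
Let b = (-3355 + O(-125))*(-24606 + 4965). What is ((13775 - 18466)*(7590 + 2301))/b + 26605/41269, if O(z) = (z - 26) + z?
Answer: -5817485078/981053147233 ≈ -0.0059298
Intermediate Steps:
O(z) = -26 + 2*z (O(z) = (-26 + z) + z = -26 + 2*z)
b = 71316471 (b = (-3355 + (-26 + 2*(-125)))*(-24606 + 4965) = (-3355 + (-26 - 250))*(-19641) = (-3355 - 276)*(-19641) = -3631*(-19641) = 71316471)
((13775 - 18466)*(7590 + 2301))/b + 26605/41269 = ((13775 - 18466)*(7590 + 2301))/71316471 + 26605/41269 = -4691*9891*(1/71316471) + 26605*(1/41269) = -46398681*1/71316471 + 26605/41269 = -15466227/23772157 + 26605/41269 = -5817485078/981053147233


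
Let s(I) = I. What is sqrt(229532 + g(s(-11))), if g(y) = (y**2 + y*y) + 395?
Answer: sqrt(230169) ≈ 479.76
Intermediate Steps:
g(y) = 395 + 2*y**2 (g(y) = (y**2 + y**2) + 395 = 2*y**2 + 395 = 395 + 2*y**2)
sqrt(229532 + g(s(-11))) = sqrt(229532 + (395 + 2*(-11)**2)) = sqrt(229532 + (395 + 2*121)) = sqrt(229532 + (395 + 242)) = sqrt(229532 + 637) = sqrt(230169)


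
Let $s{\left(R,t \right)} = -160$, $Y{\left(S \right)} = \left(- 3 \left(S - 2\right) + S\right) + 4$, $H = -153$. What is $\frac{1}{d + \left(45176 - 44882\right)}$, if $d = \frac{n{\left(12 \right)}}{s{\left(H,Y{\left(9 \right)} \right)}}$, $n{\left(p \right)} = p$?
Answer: $\frac{40}{11757} \approx 0.0034022$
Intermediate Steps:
$Y{\left(S \right)} = 10 - 2 S$ ($Y{\left(S \right)} = \left(- 3 \left(-2 + S\right) + S\right) + 4 = \left(\left(6 - 3 S\right) + S\right) + 4 = \left(6 - 2 S\right) + 4 = 10 - 2 S$)
$d = - \frac{3}{40}$ ($d = \frac{12}{-160} = 12 \left(- \frac{1}{160}\right) = - \frac{3}{40} \approx -0.075$)
$\frac{1}{d + \left(45176 - 44882\right)} = \frac{1}{- \frac{3}{40} + \left(45176 - 44882\right)} = \frac{1}{- \frac{3}{40} + 294} = \frac{1}{\frac{11757}{40}} = \frac{40}{11757}$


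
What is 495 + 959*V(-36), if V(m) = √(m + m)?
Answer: 495 + 5754*I*√2 ≈ 495.0 + 8137.4*I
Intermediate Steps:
V(m) = √2*√m (V(m) = √(2*m) = √2*√m)
495 + 959*V(-36) = 495 + 959*(√2*√(-36)) = 495 + 959*(√2*(6*I)) = 495 + 959*(6*I*√2) = 495 + 5754*I*√2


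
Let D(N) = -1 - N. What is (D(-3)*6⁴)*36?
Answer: 93312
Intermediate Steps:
(D(-3)*6⁴)*36 = ((-1 - 1*(-3))*6⁴)*36 = ((-1 + 3)*1296)*36 = (2*1296)*36 = 2592*36 = 93312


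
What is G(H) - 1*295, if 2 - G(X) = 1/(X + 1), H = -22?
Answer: -6152/21 ≈ -292.95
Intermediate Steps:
G(X) = 2 - 1/(1 + X) (G(X) = 2 - 1/(X + 1) = 2 - 1/(1 + X))
G(H) - 1*295 = (1 + 2*(-22))/(1 - 22) - 1*295 = (1 - 44)/(-21) - 295 = -1/21*(-43) - 295 = 43/21 - 295 = -6152/21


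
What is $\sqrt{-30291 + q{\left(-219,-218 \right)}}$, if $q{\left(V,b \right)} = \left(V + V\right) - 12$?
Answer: $i \sqrt{30741} \approx 175.33 i$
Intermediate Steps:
$q{\left(V,b \right)} = -12 + 2 V$ ($q{\left(V,b \right)} = 2 V - 12 = -12 + 2 V$)
$\sqrt{-30291 + q{\left(-219,-218 \right)}} = \sqrt{-30291 + \left(-12 + 2 \left(-219\right)\right)} = \sqrt{-30291 - 450} = \sqrt{-30741} = i \sqrt{30741}$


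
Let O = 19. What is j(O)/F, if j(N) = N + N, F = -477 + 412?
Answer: -38/65 ≈ -0.58462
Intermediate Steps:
F = -65
j(N) = 2*N
j(O)/F = (2*19)/(-65) = 38*(-1/65) = -38/65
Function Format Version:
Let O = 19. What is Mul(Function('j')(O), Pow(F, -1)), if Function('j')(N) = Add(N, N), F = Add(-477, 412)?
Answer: Rational(-38, 65) ≈ -0.58462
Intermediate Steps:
F = -65
Function('j')(N) = Mul(2, N)
Mul(Function('j')(O), Pow(F, -1)) = Mul(Mul(2, 19), Pow(-65, -1)) = Mul(38, Rational(-1, 65)) = Rational(-38, 65)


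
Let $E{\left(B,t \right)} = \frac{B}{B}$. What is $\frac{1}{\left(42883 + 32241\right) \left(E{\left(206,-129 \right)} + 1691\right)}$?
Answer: $\frac{1}{127109808} \approx 7.8672 \cdot 10^{-9}$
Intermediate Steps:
$E{\left(B,t \right)} = 1$
$\frac{1}{\left(42883 + 32241\right) \left(E{\left(206,-129 \right)} + 1691\right)} = \frac{1}{\left(42883 + 32241\right) \left(1 + 1691\right)} = \frac{1}{75124 \cdot 1692} = \frac{1}{127109808}$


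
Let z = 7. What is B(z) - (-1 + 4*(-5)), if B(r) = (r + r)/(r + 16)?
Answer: 497/23 ≈ 21.609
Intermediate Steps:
B(r) = 2*r/(16 + r) (B(r) = (2*r)/(16 + r) = 2*r/(16 + r))
B(z) - (-1 + 4*(-5)) = 2*7/(16 + 7) - (-1 + 4*(-5)) = 2*7/23 - (-1 - 20) = 2*7*(1/23) - 1*(-21) = 14/23 + 21 = 497/23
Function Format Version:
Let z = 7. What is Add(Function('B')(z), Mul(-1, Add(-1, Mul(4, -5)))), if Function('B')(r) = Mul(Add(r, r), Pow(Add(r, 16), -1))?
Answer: Rational(497, 23) ≈ 21.609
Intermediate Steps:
Function('B')(r) = Mul(2, r, Pow(Add(16, r), -1)) (Function('B')(r) = Mul(Mul(2, r), Pow(Add(16, r), -1)) = Mul(2, r, Pow(Add(16, r), -1)))
Add(Function('B')(z), Mul(-1, Add(-1, Mul(4, -5)))) = Add(Mul(2, 7, Pow(Add(16, 7), -1)), Mul(-1, Add(-1, Mul(4, -5)))) = Add(Mul(2, 7, Pow(23, -1)), Mul(-1, Add(-1, -20))) = Add(Mul(2, 7, Rational(1, 23)), Mul(-1, -21)) = Add(Rational(14, 23), 21) = Rational(497, 23)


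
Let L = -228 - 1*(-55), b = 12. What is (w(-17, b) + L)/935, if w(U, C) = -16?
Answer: -189/935 ≈ -0.20214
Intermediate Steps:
L = -173 (L = -228 + 55 = -173)
(w(-17, b) + L)/935 = (-16 - 173)/935 = -189*1/935 = -189/935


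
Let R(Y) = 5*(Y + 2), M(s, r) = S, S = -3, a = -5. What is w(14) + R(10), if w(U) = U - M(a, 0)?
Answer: 77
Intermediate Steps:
M(s, r) = -3
w(U) = 3 + U (w(U) = U - 1*(-3) = U + 3 = 3 + U)
R(Y) = 10 + 5*Y (R(Y) = 5*(2 + Y) = 10 + 5*Y)
w(14) + R(10) = (3 + 14) + (10 + 5*10) = 17 + (10 + 50) = 17 + 60 = 77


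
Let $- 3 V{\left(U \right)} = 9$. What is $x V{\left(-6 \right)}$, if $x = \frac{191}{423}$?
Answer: $- \frac{191}{141} \approx -1.3546$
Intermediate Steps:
$V{\left(U \right)} = -3$ ($V{\left(U \right)} = \left(- \frac{1}{3}\right) 9 = -3$)
$x = \frac{191}{423}$ ($x = 191 \cdot \frac{1}{423} = \frac{191}{423} \approx 0.45154$)
$x V{\left(-6 \right)} = \frac{191}{423} \left(-3\right) = - \frac{191}{141}$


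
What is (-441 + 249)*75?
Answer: -14400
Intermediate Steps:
(-441 + 249)*75 = -192*75 = -14400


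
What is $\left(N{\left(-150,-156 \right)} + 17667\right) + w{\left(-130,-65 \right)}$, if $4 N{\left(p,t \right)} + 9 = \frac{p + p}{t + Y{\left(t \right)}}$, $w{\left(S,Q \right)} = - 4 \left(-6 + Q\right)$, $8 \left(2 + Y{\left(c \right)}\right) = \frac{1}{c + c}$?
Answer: $\frac{28314471155}{1577476} \approx 17949.0$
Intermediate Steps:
$Y{\left(c \right)} = -2 + \frac{1}{16 c}$ ($Y{\left(c \right)} = -2 + \frac{1}{8 \left(c + c\right)} = -2 + \frac{1}{8 \cdot 2 c} = -2 + \frac{\frac{1}{2} \frac{1}{c}}{8} = -2 + \frac{1}{16 c}$)
$w{\left(S,Q \right)} = 24 - 4 Q$
$N{\left(p,t \right)} = - \frac{9}{4} + \frac{p}{2 \left(-2 + t + \frac{1}{16 t}\right)}$ ($N{\left(p,t \right)} = - \frac{9}{4} + \frac{\left(p + p\right) \frac{1}{t - \left(2 - \frac{1}{16 t}\right)}}{4} = - \frac{9}{4} + \frac{2 p \frac{1}{-2 + t + \frac{1}{16 t}}}{4} = - \frac{9}{4} + \frac{p}{2 \left(-2 + t + \frac{1}{16 t}\right)}$)
$\left(N{\left(-150,-156 \right)} + 17667\right) + w{\left(-130,-65 \right)} = \left(\frac{-9 + 288 \left(-156\right) - - 2496 \left(\left(-2\right) \left(-150\right) + 9 \left(-156\right)\right)}{4 \left(1 + 16 \left(-156\right) \left(-2 - 156\right)\right)} + 17667\right) + \left(24 - -260\right) = \left(\frac{-9 - 44928 - - 2496 \left(300 - 1404\right)}{4 \left(1 + 16 \left(-156\right) \left(-158\right)\right)} + 17667\right) + \left(24 + 260\right) = \left(\frac{-9 - 44928 - \left(-2496\right) \left(-1104\right)}{4 \left(1 + 394368\right)} + 17667\right) + 284 = \left(\frac{-9 - 44928 - 2755584}{4 \cdot 394369} + 17667\right) + 284 = \left(\frac{1}{4} \cdot \frac{1}{394369} \left(-2800521\right) + 17667\right) + 284 = \left(- \frac{2800521}{1577476} + 17667\right) + 284 = \frac{27866467971}{1577476} + 284 = \frac{28314471155}{1577476}$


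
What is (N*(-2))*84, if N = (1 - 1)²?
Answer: 0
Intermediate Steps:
N = 0 (N = 0² = 0)
(N*(-2))*84 = (0*(-2))*84 = 0*84 = 0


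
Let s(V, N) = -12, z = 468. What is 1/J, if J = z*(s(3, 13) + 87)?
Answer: 1/35100 ≈ 2.8490e-5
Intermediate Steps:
J = 35100 (J = 468*(-12 + 87) = 468*75 = 35100)
1/J = 1/35100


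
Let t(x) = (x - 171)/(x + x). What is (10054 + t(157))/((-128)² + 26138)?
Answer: 526157/2225318 ≈ 0.23644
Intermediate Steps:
t(x) = (-171 + x)/(2*x) (t(x) = (-171 + x)/((2*x)) = (-171 + x)*(1/(2*x)) = (-171 + x)/(2*x))
(10054 + t(157))/((-128)² + 26138) = (10054 + (½)*(-171 + 157)/157)/((-128)² + 26138) = (10054 + (½)*(1/157)*(-14))/(16384 + 26138) = (10054 - 7/157)/42522 = (1578471/157)*(1/42522) = 526157/2225318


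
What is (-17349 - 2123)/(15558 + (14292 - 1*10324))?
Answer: -9736/9763 ≈ -0.99723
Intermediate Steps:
(-17349 - 2123)/(15558 + (14292 - 1*10324)) = -19472/(15558 + (14292 - 10324)) = -19472/(15558 + 3968) = -19472/19526 = -19472*1/19526 = -9736/9763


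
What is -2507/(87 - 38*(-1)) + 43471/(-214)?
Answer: -5970373/26750 ≈ -223.19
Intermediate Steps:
-2507/(87 - 38*(-1)) + 43471/(-214) = -2507/(87 + 38) + 43471*(-1/214) = -2507/125 - 43471/214 = -5970373/26750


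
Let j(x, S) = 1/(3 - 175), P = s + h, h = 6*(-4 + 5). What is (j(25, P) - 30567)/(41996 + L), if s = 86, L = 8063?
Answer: -5257525/8610148 ≈ -0.61062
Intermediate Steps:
h = 6 (h = 6*1 = 6)
P = 92 (P = 86 + 6 = 92)
j(x, S) = -1/172 (j(x, S) = 1/(-172) = -1/172)
(j(25, P) - 30567)/(41996 + L) = (-1/172 - 30567)/(41996 + 8063) = -5257525/172/50059 = -5257525/172*1/50059 = -5257525/8610148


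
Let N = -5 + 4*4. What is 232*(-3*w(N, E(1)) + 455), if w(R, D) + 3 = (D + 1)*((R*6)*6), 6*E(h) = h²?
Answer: -213904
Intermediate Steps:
N = 11 (N = -5 + 16 = 11)
E(h) = h²/6
w(R, D) = -3 + 36*R*(1 + D) (w(R, D) = -3 + (D + 1)*((R*6)*6) = -3 + (1 + D)*((6*R)*6) = -3 + (1 + D)*(36*R) = -3 + 36*R*(1 + D))
232*(-3*w(N, E(1)) + 455) = 232*(-3*(-3 + 36*11 + 36*((⅙)*1²)*11) + 455) = 232*(-3*(-3 + 396 + 36*((⅙)*1)*11) + 455) = 232*(-3*(-3 + 396 + 36*(⅙)*11) + 455) = 232*(-3*(-3 + 396 + 66) + 455) = 232*(-3*459 + 455) = 232*(-1377 + 455) = 232*(-922) = -213904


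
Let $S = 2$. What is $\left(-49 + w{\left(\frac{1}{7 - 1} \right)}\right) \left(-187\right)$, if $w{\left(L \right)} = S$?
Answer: $8789$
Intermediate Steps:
$w{\left(L \right)} = 2$
$\left(-49 + w{\left(\frac{1}{7 - 1} \right)}\right) \left(-187\right) = \left(-49 + 2\right) \left(-187\right) = \left(-47\right) \left(-187\right) = 8789$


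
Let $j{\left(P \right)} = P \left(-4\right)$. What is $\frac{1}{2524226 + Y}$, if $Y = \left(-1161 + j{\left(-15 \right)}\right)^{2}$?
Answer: $\frac{1}{3736427} \approx 2.6764 \cdot 10^{-7}$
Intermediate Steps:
$j{\left(P \right)} = - 4 P$
$Y = 1212201$ ($Y = \left(-1161 - -60\right)^{2} = \left(-1161 + 60\right)^{2} = \left(-1101\right)^{2} = 1212201$)
$\frac{1}{2524226 + Y} = \frac{1}{2524226 + 1212201} = \frac{1}{3736427}$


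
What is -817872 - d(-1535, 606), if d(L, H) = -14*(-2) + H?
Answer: -818506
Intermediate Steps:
d(L, H) = 28 + H
-817872 - d(-1535, 606) = -817872 - (28 + 606) = -817872 - 1*634 = -817872 - 634 = -818506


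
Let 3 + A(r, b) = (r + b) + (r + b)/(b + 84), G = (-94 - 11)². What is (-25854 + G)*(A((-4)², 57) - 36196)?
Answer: 25178124499/47 ≈ 5.3570e+8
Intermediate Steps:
G = 11025 (G = (-105)² = 11025)
A(r, b) = -3 + b + r + (b + r)/(84 + b) (A(r, b) = -3 + ((r + b) + (r + b)/(b + 84)) = -3 + ((b + r) + (b + r)/(84 + b)) = -3 + (b + r + (b + r)/(84 + b)) = -3 + b + r + (b + r)/(84 + b))
(-25854 + G)*(A((-4)², 57) - 36196) = (-25854 + 11025)*((-252 + 57² + 82*57 + 85*(-4)² + 57*(-4)²)/(84 + 57) - 36196) = -14829*((-252 + 3249 + 4674 + 85*16 + 57*16)/141 - 36196) = -14829*((-252 + 3249 + 4674 + 1360 + 912)/141 - 36196) = -14829*((1/141)*9943 - 36196) = -14829*(9943/141 - 36196) = -14829*(-5093693/141) = 25178124499/47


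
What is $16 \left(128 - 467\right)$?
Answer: $-5424$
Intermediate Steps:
$16 \left(128 - 467\right) = 16 \left(-339\right) = -5424$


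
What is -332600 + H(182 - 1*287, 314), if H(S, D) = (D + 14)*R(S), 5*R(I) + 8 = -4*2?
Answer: -1668248/5 ≈ -3.3365e+5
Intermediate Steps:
R(I) = -16/5 (R(I) = -8/5 + (-4*2)/5 = -8/5 + (⅕)*(-8) = -8/5 - 8/5 = -16/5)
H(S, D) = -224/5 - 16*D/5 (H(S, D) = (D + 14)*(-16/5) = (14 + D)*(-16/5) = -224/5 - 16*D/5)
-332600 + H(182 - 1*287, 314) = -332600 + (-224/5 - 16/5*314) = -332600 + (-224/5 - 5024/5) = -332600 - 5248/5 = -1668248/5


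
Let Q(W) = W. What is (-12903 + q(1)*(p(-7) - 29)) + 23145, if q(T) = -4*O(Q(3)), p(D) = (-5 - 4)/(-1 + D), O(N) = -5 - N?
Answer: 9350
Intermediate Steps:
p(D) = -9/(-1 + D)
q(T) = 32 (q(T) = -4*(-5 - 1*3) = -4*(-5 - 3) = -4*(-8) = 32)
(-12903 + q(1)*(p(-7) - 29)) + 23145 = (-12903 + 32*(-9/(-1 - 7) - 29)) + 23145 = (-12903 + 32*(-9/(-8) - 29)) + 23145 = (-12903 + 32*(-9*(-⅛) - 29)) + 23145 = (-12903 + 32*(9/8 - 29)) + 23145 = (-12903 + 32*(-223/8)) + 23145 = (-12903 - 892) + 23145 = -13795 + 23145 = 9350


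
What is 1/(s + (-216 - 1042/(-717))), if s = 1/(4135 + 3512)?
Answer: -1827633/392112431 ≈ -0.0046610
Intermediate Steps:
s = 1/7647 ≈ 0.00013077
1/(s + (-216 - 1042/(-717))) = 1/(1/7647 + (-216 - 1042/(-717))) = 1/(1/7647 + (-216 - 1042*(-1)/717)) = 1/(1/7647 + (-216 - 1*(-1042/717))) = 1/(1/7647 + (-216 + 1042/717)) = 1/(1/7647 - 153830/717) = 1/(-392112431/1827633) = -1827633/392112431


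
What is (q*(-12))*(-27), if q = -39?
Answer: -12636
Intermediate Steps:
(q*(-12))*(-27) = -39*(-12)*(-27) = 468*(-27) = -12636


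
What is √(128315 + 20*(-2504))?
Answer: √78235 ≈ 279.71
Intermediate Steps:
√(128315 + 20*(-2504)) = √(128315 - 50080) = √78235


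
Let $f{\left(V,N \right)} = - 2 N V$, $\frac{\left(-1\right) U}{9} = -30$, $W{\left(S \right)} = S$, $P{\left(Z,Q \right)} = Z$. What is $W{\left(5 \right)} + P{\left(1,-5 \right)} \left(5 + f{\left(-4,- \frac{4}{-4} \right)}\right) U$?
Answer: $3515$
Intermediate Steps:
$U = 270$ ($U = \left(-9\right) \left(-30\right) = 270$)
$f{\left(V,N \right)} = - 2 N V$
$W{\left(5 \right)} + P{\left(1,-5 \right)} \left(5 + f{\left(-4,- \frac{4}{-4} \right)}\right) U = 5 + 1 \left(5 - 2 \left(- \frac{4}{-4}\right) \left(-4\right)\right) 270 = 5 + 1 \left(5 - 2 \left(\left(-4\right) \left(- \frac{1}{4}\right)\right) \left(-4\right)\right) 270 = 5 + 1 \left(5 - 2 \left(-4\right)\right) 270 = 5 + 1 \left(5 + 8\right) 270 = 5 + 1 \cdot 13 \cdot 270 = 5 + 13 \cdot 270 = 5 + 3510 = 3515$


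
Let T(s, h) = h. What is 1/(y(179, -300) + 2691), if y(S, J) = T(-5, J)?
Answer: 1/2391 ≈ 0.00041824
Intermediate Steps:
y(S, J) = J
1/(y(179, -300) + 2691) = 1/(-300 + 2691) = 1/2391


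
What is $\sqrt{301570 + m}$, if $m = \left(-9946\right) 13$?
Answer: $4 \sqrt{10767} \approx 415.06$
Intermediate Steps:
$m = -129298$
$\sqrt{301570 + m} = \sqrt{301570 - 129298} = \sqrt{172272} = 4 \sqrt{10767}$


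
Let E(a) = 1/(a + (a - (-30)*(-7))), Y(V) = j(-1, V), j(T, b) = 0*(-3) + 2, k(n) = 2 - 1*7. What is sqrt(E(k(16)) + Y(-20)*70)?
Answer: sqrt(1693945)/110 ≈ 11.832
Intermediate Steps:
k(n) = -5 (k(n) = 2 - 7 = -5)
j(T, b) = 2 (j(T, b) = 0 + 2 = 2)
Y(V) = 2
E(a) = 1/(-210 + 2*a) (E(a) = 1/(a + (a - 1*210)) = 1/(a + (a - 210)) = 1/(a + (-210 + a)) = 1/(-210 + 2*a))
sqrt(E(k(16)) + Y(-20)*70) = sqrt(1/(2*(-105 - 5)) + 2*70) = sqrt((1/2)/(-110) + 140) = sqrt((1/2)*(-1/110) + 140) = sqrt(-1/220 + 140) = sqrt(30799/220) = sqrt(1693945)/110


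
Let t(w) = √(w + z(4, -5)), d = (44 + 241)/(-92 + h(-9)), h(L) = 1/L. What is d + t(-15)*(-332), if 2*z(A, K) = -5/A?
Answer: -2565/829 - 415*I*√10 ≈ -3.0941 - 1312.3*I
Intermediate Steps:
d = -2565/829 (d = (44 + 241)/(-92 + 1/(-9)) = 285/(-92 - ⅑) = 285/(-829/9) = 285*(-9/829) = -2565/829 ≈ -3.0941)
z(A, K) = -5/(2*A) (z(A, K) = (-5/A)/2 = -5/(2*A))
t(w) = √(-5/8 + w) (t(w) = √(w - 5/2/4) = √(w - 5/2*¼) = √(w - 5/8) = √(-5/8 + w))
d + t(-15)*(-332) = -2565/829 + (√(-10 + 16*(-15))/4)*(-332) = -2565/829 + (√(-10 - 240)/4)*(-332) = -2565/829 + (√(-250)/4)*(-332) = -2565/829 + ((5*I*√10)/4)*(-332) = -2565/829 + (5*I*√10/4)*(-332) = -2565/829 - 415*I*√10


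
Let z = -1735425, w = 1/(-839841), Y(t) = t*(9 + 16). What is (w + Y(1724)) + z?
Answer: -1421283920326/839841 ≈ -1.6923e+6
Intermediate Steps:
Y(t) = 25*t (Y(t) = t*25 = 25*t)
w = -1/839841 ≈ -1.1907e-6
(w + Y(1724)) + z = (-1/839841 + 25*1724) - 1735425 = (-1/839841 + 43100) - 1735425 = 36197147099/839841 - 1735425 = -1421283920326/839841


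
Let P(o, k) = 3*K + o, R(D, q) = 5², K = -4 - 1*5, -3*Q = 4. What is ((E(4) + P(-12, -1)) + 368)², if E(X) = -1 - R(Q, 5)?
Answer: 91809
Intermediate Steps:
Q = -4/3 (Q = -⅓*4 = -4/3 ≈ -1.3333)
K = -9 (K = -4 - 5 = -9)
R(D, q) = 25
E(X) = -26 (E(X) = -1 - 1*25 = -1 - 25 = -26)
P(o, k) = -27 + o (P(o, k) = 3*(-9) + o = -27 + o)
((E(4) + P(-12, -1)) + 368)² = ((-26 + (-27 - 12)) + 368)² = ((-26 - 39) + 368)² = (-65 + 368)² = 303² = 91809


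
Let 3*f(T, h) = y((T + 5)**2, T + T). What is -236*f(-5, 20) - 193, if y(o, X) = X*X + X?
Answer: -7273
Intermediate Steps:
y(o, X) = X + X**2 (y(o, X) = X**2 + X = X + X**2)
f(T, h) = 2*T*(1 + 2*T)/3 (f(T, h) = ((T + T)*(1 + (T + T)))/3 = ((2*T)*(1 + 2*T))/3 = (2*T*(1 + 2*T))/3 = 2*T*(1 + 2*T)/3)
-236*f(-5, 20) - 193 = -472*(-5)*(1 + 2*(-5))/3 - 193 = -472*(-5)*(1 - 10)/3 - 193 = -472*(-5)*(-9)/3 - 193 = -236*30 - 193 = -7080 - 193 = -7273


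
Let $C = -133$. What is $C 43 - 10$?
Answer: $-5729$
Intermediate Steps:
$C 43 - 10 = \left(-133\right) 43 - 10 = -5719 - 10 = -5729$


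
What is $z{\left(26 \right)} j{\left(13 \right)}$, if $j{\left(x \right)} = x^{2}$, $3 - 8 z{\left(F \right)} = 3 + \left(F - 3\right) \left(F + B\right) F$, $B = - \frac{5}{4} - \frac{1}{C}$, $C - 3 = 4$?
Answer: $- \frac{34815859}{112} \approx -3.1086 \cdot 10^{5}$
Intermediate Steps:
$C = 7$ ($C = 3 + 4 = 7$)
$B = - \frac{39}{28}$ ($B = - \frac{5}{4} - \frac{1}{7} = - \frac{39}{28} \approx -1.3929$)
$z{\left(F \right)} = - \frac{F \left(-3 + F\right) \left(- \frac{39}{28} + F\right)}{8}$ ($z{\left(F \right)} = \frac{3}{8} - \frac{3 + \left(F - 3\right) \left(F - \frac{39}{28}\right) F}{8} = \frac{3}{8} - \frac{3 + \left(-3 + F\right) \left(- \frac{39}{28} + F\right) F}{8} = \frac{3}{8} - \frac{3 + F \left(-3 + F\right) \left(- \frac{39}{28} + F\right)}{8} = \frac{3}{8} - \left(\frac{3}{8} + \frac{F \left(-3 + F\right) \left(- \frac{39}{28} + F\right)}{8}\right) = - \frac{F \left(-3 + F\right) \left(- \frac{39}{28} + F\right)}{8}$)
$z{\left(26 \right)} j{\left(13 \right)} = \frac{1}{224} \cdot 26 \left(-117 - 28 \cdot 26^{2} + 123 \cdot 26\right) 13^{2} = \frac{1}{224} \cdot 26 \left(-117 - 18928 + 3198\right) 169 = \frac{1}{224} \cdot 26 \left(-15847\right) 169 = \left(- \frac{206011}{112}\right) 169 = - \frac{34815859}{112}$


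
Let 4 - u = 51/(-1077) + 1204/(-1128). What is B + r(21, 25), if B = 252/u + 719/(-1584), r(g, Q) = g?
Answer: 57262933709/820203120 ≈ 69.816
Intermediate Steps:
u = 517805/101238 (u = 4 - (51/(-1077) + 1204/(-1128)) = 4 - (51*(-1/1077) + 1204*(-1/1128)) = 4 - (-17/359 - 301/282) = 4 - 1*(-112853/101238) = 4 + 112853/101238 = 517805/101238 ≈ 5.1147)
B = 40038668189/820203120 (B = 252/(517805/101238) + 719/(-1584) = 252*(101238/517805) + 719*(-1/1584) = 25511976/517805 - 719/1584 = 40038668189/820203120 ≈ 48.816)
B + r(21, 25) = 40038668189/820203120 + 21 = 57262933709/820203120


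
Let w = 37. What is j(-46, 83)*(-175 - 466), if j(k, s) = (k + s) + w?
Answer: -47434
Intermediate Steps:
j(k, s) = 37 + k + s (j(k, s) = (k + s) + 37 = 37 + k + s)
j(-46, 83)*(-175 - 466) = (37 - 46 + 83)*(-175 - 466) = 74*(-641) = -47434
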